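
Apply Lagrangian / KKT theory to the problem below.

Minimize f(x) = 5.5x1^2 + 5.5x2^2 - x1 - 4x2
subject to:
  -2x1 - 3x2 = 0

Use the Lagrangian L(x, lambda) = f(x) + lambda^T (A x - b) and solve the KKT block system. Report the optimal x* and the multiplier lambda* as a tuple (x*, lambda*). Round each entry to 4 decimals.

Form the Lagrangian:
  L(x, lambda) = (1/2) x^T Q x + c^T x + lambda^T (A x - b)
Stationarity (grad_x L = 0): Q x + c + A^T lambda = 0.
Primal feasibility: A x = b.

This gives the KKT block system:
  [ Q   A^T ] [ x     ]   [-c ]
  [ A    0  ] [ lambda ] = [ b ]

Solving the linear system:
  x*      = (-0.1049, 0.0699)
  lambda* = (-1.0769)
  f(x*)   = -0.0874

x* = (-0.1049, 0.0699), lambda* = (-1.0769)


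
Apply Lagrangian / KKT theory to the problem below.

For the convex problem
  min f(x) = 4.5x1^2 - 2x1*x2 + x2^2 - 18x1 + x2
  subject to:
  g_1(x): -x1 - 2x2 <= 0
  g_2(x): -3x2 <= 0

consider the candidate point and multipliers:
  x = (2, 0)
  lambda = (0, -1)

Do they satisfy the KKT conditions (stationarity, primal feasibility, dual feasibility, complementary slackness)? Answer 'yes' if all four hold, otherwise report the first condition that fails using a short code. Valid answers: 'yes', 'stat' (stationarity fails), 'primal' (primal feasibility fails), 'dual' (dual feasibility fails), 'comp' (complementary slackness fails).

Gradient of f: grad f(x) = Q x + c = (0, -3)
Constraint values g_i(x) = a_i^T x - b_i:
  g_1((2, 0)) = -2
  g_2((2, 0)) = 0
Stationarity residual: grad f(x) + sum_i lambda_i a_i = (0, 0)
  -> stationarity OK
Primal feasibility (all g_i <= 0): OK
Dual feasibility (all lambda_i >= 0): FAILS
Complementary slackness (lambda_i * g_i(x) = 0 for all i): OK

Verdict: the first failing condition is dual_feasibility -> dual.

dual


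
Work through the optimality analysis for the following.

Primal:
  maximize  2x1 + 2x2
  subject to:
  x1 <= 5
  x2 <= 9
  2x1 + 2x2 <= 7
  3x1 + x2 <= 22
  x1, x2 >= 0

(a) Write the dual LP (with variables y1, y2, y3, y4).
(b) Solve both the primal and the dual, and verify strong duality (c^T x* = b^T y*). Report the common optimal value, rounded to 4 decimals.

The standard primal-dual pair for 'max c^T x s.t. A x <= b, x >= 0' is:
  Dual:  min b^T y  s.t.  A^T y >= c,  y >= 0.

So the dual LP is:
  minimize  5y1 + 9y2 + 7y3 + 22y4
  subject to:
    y1 + 2y3 + 3y4 >= 2
    y2 + 2y3 + y4 >= 2
    y1, y2, y3, y4 >= 0

Solving the primal: x* = (3.5, 0).
  primal value c^T x* = 7.
Solving the dual: y* = (0, 0, 1, 0).
  dual value b^T y* = 7.
Strong duality: c^T x* = b^T y*. Confirmed.

7


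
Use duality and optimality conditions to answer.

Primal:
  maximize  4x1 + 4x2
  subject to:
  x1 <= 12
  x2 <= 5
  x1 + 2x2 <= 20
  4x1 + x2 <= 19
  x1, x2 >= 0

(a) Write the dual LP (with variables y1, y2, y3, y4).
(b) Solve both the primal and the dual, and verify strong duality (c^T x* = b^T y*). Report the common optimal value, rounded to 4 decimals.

The standard primal-dual pair for 'max c^T x s.t. A x <= b, x >= 0' is:
  Dual:  min b^T y  s.t.  A^T y >= c,  y >= 0.

So the dual LP is:
  minimize  12y1 + 5y2 + 20y3 + 19y4
  subject to:
    y1 + y3 + 4y4 >= 4
    y2 + 2y3 + y4 >= 4
    y1, y2, y3, y4 >= 0

Solving the primal: x* = (3.5, 5).
  primal value c^T x* = 34.
Solving the dual: y* = (0, 3, 0, 1).
  dual value b^T y* = 34.
Strong duality: c^T x* = b^T y*. Confirmed.

34


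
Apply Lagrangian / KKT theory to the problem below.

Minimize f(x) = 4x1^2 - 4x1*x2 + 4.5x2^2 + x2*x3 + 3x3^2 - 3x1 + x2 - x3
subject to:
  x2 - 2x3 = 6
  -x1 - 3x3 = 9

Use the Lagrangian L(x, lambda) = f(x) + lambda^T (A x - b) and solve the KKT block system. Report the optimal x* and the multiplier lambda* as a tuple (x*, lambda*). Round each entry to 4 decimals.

Form the Lagrangian:
  L(x, lambda) = (1/2) x^T Q x + c^T x + lambda^T (A x - b)
Stationarity (grad_x L = 0): Q x + c + A^T lambda = 0.
Primal feasibility: A x = b.

This gives the KKT block system:
  [ Q   A^T ] [ x     ]   [-c ]
  [ A    0  ] [ lambda ] = [ b ]

Solving the linear system:
  x*      = (-0.253, 0.1687, -2.9157)
  lambda* = (-0.6145, -5.6988)
  f(x*)   = 29.4096

x* = (-0.253, 0.1687, -2.9157), lambda* = (-0.6145, -5.6988)


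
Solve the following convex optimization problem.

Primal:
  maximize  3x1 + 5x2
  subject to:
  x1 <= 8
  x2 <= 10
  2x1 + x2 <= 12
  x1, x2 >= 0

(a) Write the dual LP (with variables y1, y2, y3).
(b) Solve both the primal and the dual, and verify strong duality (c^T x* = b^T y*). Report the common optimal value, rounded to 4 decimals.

The standard primal-dual pair for 'max c^T x s.t. A x <= b, x >= 0' is:
  Dual:  min b^T y  s.t.  A^T y >= c,  y >= 0.

So the dual LP is:
  minimize  8y1 + 10y2 + 12y3
  subject to:
    y1 + 2y3 >= 3
    y2 + y3 >= 5
    y1, y2, y3 >= 0

Solving the primal: x* = (1, 10).
  primal value c^T x* = 53.
Solving the dual: y* = (0, 3.5, 1.5).
  dual value b^T y* = 53.
Strong duality: c^T x* = b^T y*. Confirmed.

53


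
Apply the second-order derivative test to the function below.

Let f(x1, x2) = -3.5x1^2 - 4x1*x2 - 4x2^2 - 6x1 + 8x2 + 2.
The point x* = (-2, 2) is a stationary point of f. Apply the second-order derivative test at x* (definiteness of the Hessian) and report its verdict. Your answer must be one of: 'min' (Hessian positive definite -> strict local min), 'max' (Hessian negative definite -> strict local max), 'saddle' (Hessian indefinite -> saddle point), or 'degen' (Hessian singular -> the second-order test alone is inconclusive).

Compute the Hessian H = grad^2 f:
  H = [[-7, -4], [-4, -8]]
Verify stationarity: grad f(x*) = H x* + g = (0, 0).
Eigenvalues of H: -11.5311, -3.4689.
Both eigenvalues < 0, so H is negative definite -> x* is a strict local max.

max


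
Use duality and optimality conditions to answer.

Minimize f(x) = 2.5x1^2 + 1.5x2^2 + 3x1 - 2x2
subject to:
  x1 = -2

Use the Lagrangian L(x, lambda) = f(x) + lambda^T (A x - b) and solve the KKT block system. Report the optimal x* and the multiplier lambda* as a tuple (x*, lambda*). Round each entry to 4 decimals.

Form the Lagrangian:
  L(x, lambda) = (1/2) x^T Q x + c^T x + lambda^T (A x - b)
Stationarity (grad_x L = 0): Q x + c + A^T lambda = 0.
Primal feasibility: A x = b.

This gives the KKT block system:
  [ Q   A^T ] [ x     ]   [-c ]
  [ A    0  ] [ lambda ] = [ b ]

Solving the linear system:
  x*      = (-2, 0.6667)
  lambda* = (7)
  f(x*)   = 3.3333

x* = (-2, 0.6667), lambda* = (7)


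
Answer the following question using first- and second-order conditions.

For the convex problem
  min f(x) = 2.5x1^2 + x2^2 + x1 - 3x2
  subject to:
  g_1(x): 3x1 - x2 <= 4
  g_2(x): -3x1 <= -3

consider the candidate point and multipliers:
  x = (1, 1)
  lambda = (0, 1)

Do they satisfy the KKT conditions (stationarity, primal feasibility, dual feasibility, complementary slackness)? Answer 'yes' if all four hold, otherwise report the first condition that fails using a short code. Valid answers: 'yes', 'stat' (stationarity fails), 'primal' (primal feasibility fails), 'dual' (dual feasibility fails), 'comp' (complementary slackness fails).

Gradient of f: grad f(x) = Q x + c = (6, -1)
Constraint values g_i(x) = a_i^T x - b_i:
  g_1((1, 1)) = -2
  g_2((1, 1)) = 0
Stationarity residual: grad f(x) + sum_i lambda_i a_i = (3, -1)
  -> stationarity FAILS
Primal feasibility (all g_i <= 0): OK
Dual feasibility (all lambda_i >= 0): OK
Complementary slackness (lambda_i * g_i(x) = 0 for all i): OK

Verdict: the first failing condition is stationarity -> stat.

stat


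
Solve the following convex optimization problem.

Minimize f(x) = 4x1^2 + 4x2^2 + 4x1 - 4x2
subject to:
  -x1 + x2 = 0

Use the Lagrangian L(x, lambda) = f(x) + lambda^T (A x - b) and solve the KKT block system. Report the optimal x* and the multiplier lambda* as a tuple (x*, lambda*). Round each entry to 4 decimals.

Form the Lagrangian:
  L(x, lambda) = (1/2) x^T Q x + c^T x + lambda^T (A x - b)
Stationarity (grad_x L = 0): Q x + c + A^T lambda = 0.
Primal feasibility: A x = b.

This gives the KKT block system:
  [ Q   A^T ] [ x     ]   [-c ]
  [ A    0  ] [ lambda ] = [ b ]

Solving the linear system:
  x*      = (0, 0)
  lambda* = (4)
  f(x*)   = 0

x* = (0, 0), lambda* = (4)


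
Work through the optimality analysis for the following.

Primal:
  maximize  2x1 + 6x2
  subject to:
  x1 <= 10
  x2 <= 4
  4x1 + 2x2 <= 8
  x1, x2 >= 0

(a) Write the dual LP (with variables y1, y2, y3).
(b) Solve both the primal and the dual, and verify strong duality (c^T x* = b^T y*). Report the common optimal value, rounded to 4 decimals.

The standard primal-dual pair for 'max c^T x s.t. A x <= b, x >= 0' is:
  Dual:  min b^T y  s.t.  A^T y >= c,  y >= 0.

So the dual LP is:
  minimize  10y1 + 4y2 + 8y3
  subject to:
    y1 + 4y3 >= 2
    y2 + 2y3 >= 6
    y1, y2, y3 >= 0

Solving the primal: x* = (0, 4).
  primal value c^T x* = 24.
Solving the dual: y* = (0, 5, 0.5).
  dual value b^T y* = 24.
Strong duality: c^T x* = b^T y*. Confirmed.

24


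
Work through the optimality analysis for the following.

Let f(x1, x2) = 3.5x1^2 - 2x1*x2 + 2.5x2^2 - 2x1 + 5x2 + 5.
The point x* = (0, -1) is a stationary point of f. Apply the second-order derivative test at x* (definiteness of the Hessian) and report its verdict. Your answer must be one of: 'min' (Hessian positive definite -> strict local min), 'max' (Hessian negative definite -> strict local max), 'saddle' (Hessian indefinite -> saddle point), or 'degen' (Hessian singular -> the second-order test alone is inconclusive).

Compute the Hessian H = grad^2 f:
  H = [[7, -2], [-2, 5]]
Verify stationarity: grad f(x*) = H x* + g = (0, 0).
Eigenvalues of H: 3.7639, 8.2361.
Both eigenvalues > 0, so H is positive definite -> x* is a strict local min.

min


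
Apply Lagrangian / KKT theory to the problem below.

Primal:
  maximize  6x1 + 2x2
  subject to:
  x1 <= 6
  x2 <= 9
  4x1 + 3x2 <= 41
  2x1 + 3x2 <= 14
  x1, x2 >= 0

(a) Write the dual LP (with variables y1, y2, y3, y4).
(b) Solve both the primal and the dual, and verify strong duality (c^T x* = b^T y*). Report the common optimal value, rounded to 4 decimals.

The standard primal-dual pair for 'max c^T x s.t. A x <= b, x >= 0' is:
  Dual:  min b^T y  s.t.  A^T y >= c,  y >= 0.

So the dual LP is:
  minimize  6y1 + 9y2 + 41y3 + 14y4
  subject to:
    y1 + 4y3 + 2y4 >= 6
    y2 + 3y3 + 3y4 >= 2
    y1, y2, y3, y4 >= 0

Solving the primal: x* = (6, 0.6667).
  primal value c^T x* = 37.3333.
Solving the dual: y* = (4.6667, 0, 0, 0.6667).
  dual value b^T y* = 37.3333.
Strong duality: c^T x* = b^T y*. Confirmed.

37.3333


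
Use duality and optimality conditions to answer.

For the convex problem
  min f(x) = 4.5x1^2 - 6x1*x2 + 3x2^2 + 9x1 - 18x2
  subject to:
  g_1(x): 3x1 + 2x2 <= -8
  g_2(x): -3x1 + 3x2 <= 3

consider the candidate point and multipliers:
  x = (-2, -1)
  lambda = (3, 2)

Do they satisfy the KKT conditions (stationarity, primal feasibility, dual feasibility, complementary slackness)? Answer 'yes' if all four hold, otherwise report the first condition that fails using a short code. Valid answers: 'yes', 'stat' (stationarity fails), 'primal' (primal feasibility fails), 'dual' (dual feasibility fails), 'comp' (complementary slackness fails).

Gradient of f: grad f(x) = Q x + c = (-3, -12)
Constraint values g_i(x) = a_i^T x - b_i:
  g_1((-2, -1)) = 0
  g_2((-2, -1)) = 0
Stationarity residual: grad f(x) + sum_i lambda_i a_i = (0, 0)
  -> stationarity OK
Primal feasibility (all g_i <= 0): OK
Dual feasibility (all lambda_i >= 0): OK
Complementary slackness (lambda_i * g_i(x) = 0 for all i): OK

Verdict: yes, KKT holds.

yes


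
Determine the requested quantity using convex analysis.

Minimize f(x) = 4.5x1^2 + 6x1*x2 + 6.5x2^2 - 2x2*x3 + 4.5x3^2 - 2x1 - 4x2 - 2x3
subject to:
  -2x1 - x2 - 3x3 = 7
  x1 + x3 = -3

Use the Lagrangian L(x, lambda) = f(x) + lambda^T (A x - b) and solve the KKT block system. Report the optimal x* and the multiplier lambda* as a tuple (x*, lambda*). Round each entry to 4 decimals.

Form the Lagrangian:
  L(x, lambda) = (1/2) x^T Q x + c^T x + lambda^T (A x - b)
Stationarity (grad_x L = 0): Q x + c + A^T lambda = 0.
Primal feasibility: A x = b.

This gives the KKT block system:
  [ Q   A^T ] [ x     ]   [-c ]
  [ A    0  ] [ lambda ] = [ b ]

Solving the linear system:
  x*      = (-1.5106, 0.4894, -1.4894)
  lambda* = (-3.7234, 5.2128)
  f(x*)   = 22.8723

x* = (-1.5106, 0.4894, -1.4894), lambda* = (-3.7234, 5.2128)


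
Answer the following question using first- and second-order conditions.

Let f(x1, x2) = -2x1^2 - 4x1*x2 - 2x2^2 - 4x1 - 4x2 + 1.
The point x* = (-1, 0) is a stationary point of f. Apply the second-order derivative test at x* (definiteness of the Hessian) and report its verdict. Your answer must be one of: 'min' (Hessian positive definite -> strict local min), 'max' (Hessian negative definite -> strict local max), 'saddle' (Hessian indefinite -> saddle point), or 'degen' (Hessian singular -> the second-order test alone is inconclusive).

Compute the Hessian H = grad^2 f:
  H = [[-4, -4], [-4, -4]]
Verify stationarity: grad f(x*) = H x* + g = (0, 0).
Eigenvalues of H: -8, 0.
H has a zero eigenvalue (singular; negative semidefinite but not definite), so H is neither positive definite, negative definite, nor indefinite. The second-order test alone is inconclusive -> degen.
(Indeed, f is constant along the null direction of H through x*, so x* is not a strict local extremum.)

degen


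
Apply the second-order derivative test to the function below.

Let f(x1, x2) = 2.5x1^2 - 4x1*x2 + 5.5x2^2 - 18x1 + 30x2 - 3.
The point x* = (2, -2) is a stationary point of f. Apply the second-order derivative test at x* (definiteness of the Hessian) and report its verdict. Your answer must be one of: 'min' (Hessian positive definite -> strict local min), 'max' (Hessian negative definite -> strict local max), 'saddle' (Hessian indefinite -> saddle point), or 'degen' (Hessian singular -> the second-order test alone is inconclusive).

Compute the Hessian H = grad^2 f:
  H = [[5, -4], [-4, 11]]
Verify stationarity: grad f(x*) = H x* + g = (0, 0).
Eigenvalues of H: 3, 13.
Both eigenvalues > 0, so H is positive definite -> x* is a strict local min.

min


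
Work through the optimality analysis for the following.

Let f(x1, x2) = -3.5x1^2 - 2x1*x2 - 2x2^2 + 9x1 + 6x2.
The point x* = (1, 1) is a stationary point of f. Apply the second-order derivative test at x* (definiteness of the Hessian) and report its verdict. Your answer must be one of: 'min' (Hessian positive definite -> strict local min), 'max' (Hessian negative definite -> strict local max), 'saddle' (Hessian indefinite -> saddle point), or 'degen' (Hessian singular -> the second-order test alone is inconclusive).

Compute the Hessian H = grad^2 f:
  H = [[-7, -2], [-2, -4]]
Verify stationarity: grad f(x*) = H x* + g = (0, 0).
Eigenvalues of H: -8, -3.
Both eigenvalues < 0, so H is negative definite -> x* is a strict local max.

max


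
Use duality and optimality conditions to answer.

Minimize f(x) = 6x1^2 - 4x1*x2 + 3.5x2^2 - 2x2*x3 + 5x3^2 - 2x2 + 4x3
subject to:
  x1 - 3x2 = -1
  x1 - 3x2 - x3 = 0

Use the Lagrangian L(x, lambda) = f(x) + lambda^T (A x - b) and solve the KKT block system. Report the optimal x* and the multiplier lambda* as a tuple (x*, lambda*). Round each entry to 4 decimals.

Form the Lagrangian:
  L(x, lambda) = (1/2) x^T Q x + c^T x + lambda^T (A x - b)
Stationarity (grad_x L = 0): Q x + c + A^T lambda = 0.
Primal feasibility: A x = b.

This gives the KKT block system:
  [ Q   A^T ] [ x     ]   [-c ]
  [ A    0  ] [ lambda ] = [ b ]

Solving the linear system:
  x*      = (0.0549, 0.3516, -1)
  lambda* = (7.4505, -6.7033)
  f(x*)   = 1.3736

x* = (0.0549, 0.3516, -1), lambda* = (7.4505, -6.7033)


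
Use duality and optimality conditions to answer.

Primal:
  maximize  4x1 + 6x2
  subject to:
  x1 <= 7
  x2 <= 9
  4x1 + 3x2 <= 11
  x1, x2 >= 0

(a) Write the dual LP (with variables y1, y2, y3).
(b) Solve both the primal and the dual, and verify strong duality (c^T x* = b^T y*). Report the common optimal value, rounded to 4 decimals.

The standard primal-dual pair for 'max c^T x s.t. A x <= b, x >= 0' is:
  Dual:  min b^T y  s.t.  A^T y >= c,  y >= 0.

So the dual LP is:
  minimize  7y1 + 9y2 + 11y3
  subject to:
    y1 + 4y3 >= 4
    y2 + 3y3 >= 6
    y1, y2, y3 >= 0

Solving the primal: x* = (0, 3.6667).
  primal value c^T x* = 22.
Solving the dual: y* = (0, 0, 2).
  dual value b^T y* = 22.
Strong duality: c^T x* = b^T y*. Confirmed.

22


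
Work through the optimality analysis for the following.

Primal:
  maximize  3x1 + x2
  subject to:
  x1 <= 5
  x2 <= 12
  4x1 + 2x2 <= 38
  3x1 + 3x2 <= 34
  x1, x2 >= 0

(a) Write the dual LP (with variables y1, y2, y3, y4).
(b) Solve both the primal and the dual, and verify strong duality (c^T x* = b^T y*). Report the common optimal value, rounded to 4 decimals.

The standard primal-dual pair for 'max c^T x s.t. A x <= b, x >= 0' is:
  Dual:  min b^T y  s.t.  A^T y >= c,  y >= 0.

So the dual LP is:
  minimize  5y1 + 12y2 + 38y3 + 34y4
  subject to:
    y1 + 4y3 + 3y4 >= 3
    y2 + 2y3 + 3y4 >= 1
    y1, y2, y3, y4 >= 0

Solving the primal: x* = (5, 6.3333).
  primal value c^T x* = 21.3333.
Solving the dual: y* = (2, 0, 0, 0.3333).
  dual value b^T y* = 21.3333.
Strong duality: c^T x* = b^T y*. Confirmed.

21.3333


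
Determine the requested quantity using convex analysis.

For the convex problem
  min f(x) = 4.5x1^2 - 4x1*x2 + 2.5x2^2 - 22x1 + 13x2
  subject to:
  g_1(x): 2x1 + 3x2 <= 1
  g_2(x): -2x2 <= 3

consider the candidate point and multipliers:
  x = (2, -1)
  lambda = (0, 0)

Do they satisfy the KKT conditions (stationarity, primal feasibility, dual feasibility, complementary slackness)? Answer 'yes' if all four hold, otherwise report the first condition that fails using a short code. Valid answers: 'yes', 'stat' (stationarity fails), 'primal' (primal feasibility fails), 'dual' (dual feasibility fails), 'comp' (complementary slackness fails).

Gradient of f: grad f(x) = Q x + c = (0, 0)
Constraint values g_i(x) = a_i^T x - b_i:
  g_1((2, -1)) = 0
  g_2((2, -1)) = -1
Stationarity residual: grad f(x) + sum_i lambda_i a_i = (0, 0)
  -> stationarity OK
Primal feasibility (all g_i <= 0): OK
Dual feasibility (all lambda_i >= 0): OK
Complementary slackness (lambda_i * g_i(x) = 0 for all i): OK

Verdict: yes, KKT holds.

yes


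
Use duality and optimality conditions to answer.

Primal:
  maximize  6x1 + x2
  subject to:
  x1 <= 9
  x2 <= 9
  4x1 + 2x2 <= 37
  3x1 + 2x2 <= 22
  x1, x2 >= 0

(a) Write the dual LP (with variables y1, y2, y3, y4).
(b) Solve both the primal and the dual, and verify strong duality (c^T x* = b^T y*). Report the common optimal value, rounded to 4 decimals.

The standard primal-dual pair for 'max c^T x s.t. A x <= b, x >= 0' is:
  Dual:  min b^T y  s.t.  A^T y >= c,  y >= 0.

So the dual LP is:
  minimize  9y1 + 9y2 + 37y3 + 22y4
  subject to:
    y1 + 4y3 + 3y4 >= 6
    y2 + 2y3 + 2y4 >= 1
    y1, y2, y3, y4 >= 0

Solving the primal: x* = (7.3333, 0).
  primal value c^T x* = 44.
Solving the dual: y* = (0, 0, 0, 2).
  dual value b^T y* = 44.
Strong duality: c^T x* = b^T y*. Confirmed.

44


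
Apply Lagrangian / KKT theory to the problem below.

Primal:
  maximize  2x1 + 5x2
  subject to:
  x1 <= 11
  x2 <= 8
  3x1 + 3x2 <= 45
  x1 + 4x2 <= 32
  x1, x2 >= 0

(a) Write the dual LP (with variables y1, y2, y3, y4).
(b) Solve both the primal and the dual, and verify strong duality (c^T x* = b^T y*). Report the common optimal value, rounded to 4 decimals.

The standard primal-dual pair for 'max c^T x s.t. A x <= b, x >= 0' is:
  Dual:  min b^T y  s.t.  A^T y >= c,  y >= 0.

So the dual LP is:
  minimize  11y1 + 8y2 + 45y3 + 32y4
  subject to:
    y1 + 3y3 + y4 >= 2
    y2 + 3y3 + 4y4 >= 5
    y1, y2, y3, y4 >= 0

Solving the primal: x* = (9.3333, 5.6667).
  primal value c^T x* = 47.
Solving the dual: y* = (0, 0, 0.3333, 1).
  dual value b^T y* = 47.
Strong duality: c^T x* = b^T y*. Confirmed.

47


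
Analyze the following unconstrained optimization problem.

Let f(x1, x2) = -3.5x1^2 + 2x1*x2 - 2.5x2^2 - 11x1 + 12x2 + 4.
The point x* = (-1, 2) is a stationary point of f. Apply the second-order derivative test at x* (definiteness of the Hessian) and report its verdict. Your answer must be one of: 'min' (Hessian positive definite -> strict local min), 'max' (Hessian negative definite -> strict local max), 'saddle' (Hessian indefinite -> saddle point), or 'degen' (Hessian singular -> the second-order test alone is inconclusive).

Compute the Hessian H = grad^2 f:
  H = [[-7, 2], [2, -5]]
Verify stationarity: grad f(x*) = H x* + g = (0, 0).
Eigenvalues of H: -8.2361, -3.7639.
Both eigenvalues < 0, so H is negative definite -> x* is a strict local max.

max


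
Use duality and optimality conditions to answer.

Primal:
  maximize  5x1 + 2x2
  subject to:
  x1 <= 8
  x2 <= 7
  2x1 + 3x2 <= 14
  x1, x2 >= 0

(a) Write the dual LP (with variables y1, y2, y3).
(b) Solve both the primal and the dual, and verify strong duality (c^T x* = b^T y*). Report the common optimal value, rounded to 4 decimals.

The standard primal-dual pair for 'max c^T x s.t. A x <= b, x >= 0' is:
  Dual:  min b^T y  s.t.  A^T y >= c,  y >= 0.

So the dual LP is:
  minimize  8y1 + 7y2 + 14y3
  subject to:
    y1 + 2y3 >= 5
    y2 + 3y3 >= 2
    y1, y2, y3 >= 0

Solving the primal: x* = (7, 0).
  primal value c^T x* = 35.
Solving the dual: y* = (0, 0, 2.5).
  dual value b^T y* = 35.
Strong duality: c^T x* = b^T y*. Confirmed.

35


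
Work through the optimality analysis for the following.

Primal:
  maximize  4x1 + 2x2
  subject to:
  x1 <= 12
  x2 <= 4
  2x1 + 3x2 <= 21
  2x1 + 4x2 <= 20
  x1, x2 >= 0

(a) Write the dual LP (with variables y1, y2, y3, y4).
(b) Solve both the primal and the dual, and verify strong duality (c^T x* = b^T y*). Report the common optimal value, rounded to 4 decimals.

The standard primal-dual pair for 'max c^T x s.t. A x <= b, x >= 0' is:
  Dual:  min b^T y  s.t.  A^T y >= c,  y >= 0.

So the dual LP is:
  minimize  12y1 + 4y2 + 21y3 + 20y4
  subject to:
    y1 + 2y3 + 2y4 >= 4
    y2 + 3y3 + 4y4 >= 2
    y1, y2, y3, y4 >= 0

Solving the primal: x* = (10, 0).
  primal value c^T x* = 40.
Solving the dual: y* = (0, 0, 0, 2).
  dual value b^T y* = 40.
Strong duality: c^T x* = b^T y*. Confirmed.

40


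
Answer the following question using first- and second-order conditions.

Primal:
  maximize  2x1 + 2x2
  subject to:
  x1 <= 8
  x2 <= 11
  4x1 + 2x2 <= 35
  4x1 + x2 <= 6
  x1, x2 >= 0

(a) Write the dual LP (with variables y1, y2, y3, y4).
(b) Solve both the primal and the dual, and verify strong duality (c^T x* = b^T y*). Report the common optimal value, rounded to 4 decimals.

The standard primal-dual pair for 'max c^T x s.t. A x <= b, x >= 0' is:
  Dual:  min b^T y  s.t.  A^T y >= c,  y >= 0.

So the dual LP is:
  minimize  8y1 + 11y2 + 35y3 + 6y4
  subject to:
    y1 + 4y3 + 4y4 >= 2
    y2 + 2y3 + y4 >= 2
    y1, y2, y3, y4 >= 0

Solving the primal: x* = (0, 6).
  primal value c^T x* = 12.
Solving the dual: y* = (0, 0, 0, 2).
  dual value b^T y* = 12.
Strong duality: c^T x* = b^T y*. Confirmed.

12


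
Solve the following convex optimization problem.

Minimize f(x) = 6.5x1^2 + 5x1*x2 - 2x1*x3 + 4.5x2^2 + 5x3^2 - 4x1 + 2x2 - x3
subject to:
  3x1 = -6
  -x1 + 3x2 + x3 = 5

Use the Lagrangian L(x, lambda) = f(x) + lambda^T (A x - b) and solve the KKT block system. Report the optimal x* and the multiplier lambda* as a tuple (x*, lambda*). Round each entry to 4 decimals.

Form the Lagrangian:
  L(x, lambda) = (1/2) x^T Q x + c^T x + lambda^T (A x - b)
Stationarity (grad_x L = 0): Q x + c + A^T lambda = 0.
Primal feasibility: A x = b.

This gives the KKT block system:
  [ Q   A^T ] [ x     ]   [-c ]
  [ A    0  ] [ lambda ] = [ b ]

Solving the linear system:
  x*      = (-2, 1.0808, -0.2424)
  lambda* = (7.8451, -0.5758)
  f(x*)   = 30.1768

x* = (-2, 1.0808, -0.2424), lambda* = (7.8451, -0.5758)


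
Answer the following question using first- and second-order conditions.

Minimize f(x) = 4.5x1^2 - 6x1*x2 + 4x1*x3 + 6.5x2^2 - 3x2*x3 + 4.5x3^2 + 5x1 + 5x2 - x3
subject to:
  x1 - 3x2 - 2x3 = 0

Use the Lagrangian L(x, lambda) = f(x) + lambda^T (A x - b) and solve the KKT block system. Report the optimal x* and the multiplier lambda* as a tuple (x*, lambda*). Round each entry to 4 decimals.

Form the Lagrangian:
  L(x, lambda) = (1/2) x^T Q x + c^T x + lambda^T (A x - b)
Stationarity (grad_x L = 0): Q x + c + A^T lambda = 0.
Primal feasibility: A x = b.

This gives the KKT block system:
  [ Q   A^T ] [ x     ]   [-c ]
  [ A    0  ] [ lambda ] = [ b ]

Solving the linear system:
  x*      = (-1.3735, -0.8122, 0.5315)
  lambda* = (0.3629)
  f(x*)   = -5.73

x* = (-1.3735, -0.8122, 0.5315), lambda* = (0.3629)


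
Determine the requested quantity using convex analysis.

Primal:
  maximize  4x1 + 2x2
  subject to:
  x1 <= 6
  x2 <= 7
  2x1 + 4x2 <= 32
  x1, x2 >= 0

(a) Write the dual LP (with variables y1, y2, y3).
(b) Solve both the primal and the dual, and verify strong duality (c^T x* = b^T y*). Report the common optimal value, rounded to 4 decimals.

The standard primal-dual pair for 'max c^T x s.t. A x <= b, x >= 0' is:
  Dual:  min b^T y  s.t.  A^T y >= c,  y >= 0.

So the dual LP is:
  minimize  6y1 + 7y2 + 32y3
  subject to:
    y1 + 2y3 >= 4
    y2 + 4y3 >= 2
    y1, y2, y3 >= 0

Solving the primal: x* = (6, 5).
  primal value c^T x* = 34.
Solving the dual: y* = (3, 0, 0.5).
  dual value b^T y* = 34.
Strong duality: c^T x* = b^T y*. Confirmed.

34


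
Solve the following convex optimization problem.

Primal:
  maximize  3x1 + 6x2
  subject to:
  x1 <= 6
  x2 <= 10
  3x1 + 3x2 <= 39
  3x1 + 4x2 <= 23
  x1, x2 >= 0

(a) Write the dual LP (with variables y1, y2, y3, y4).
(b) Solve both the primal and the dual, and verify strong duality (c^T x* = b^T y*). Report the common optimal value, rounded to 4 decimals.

The standard primal-dual pair for 'max c^T x s.t. A x <= b, x >= 0' is:
  Dual:  min b^T y  s.t.  A^T y >= c,  y >= 0.

So the dual LP is:
  minimize  6y1 + 10y2 + 39y3 + 23y4
  subject to:
    y1 + 3y3 + 3y4 >= 3
    y2 + 3y3 + 4y4 >= 6
    y1, y2, y3, y4 >= 0

Solving the primal: x* = (0, 5.75).
  primal value c^T x* = 34.5.
Solving the dual: y* = (0, 0, 0, 1.5).
  dual value b^T y* = 34.5.
Strong duality: c^T x* = b^T y*. Confirmed.

34.5


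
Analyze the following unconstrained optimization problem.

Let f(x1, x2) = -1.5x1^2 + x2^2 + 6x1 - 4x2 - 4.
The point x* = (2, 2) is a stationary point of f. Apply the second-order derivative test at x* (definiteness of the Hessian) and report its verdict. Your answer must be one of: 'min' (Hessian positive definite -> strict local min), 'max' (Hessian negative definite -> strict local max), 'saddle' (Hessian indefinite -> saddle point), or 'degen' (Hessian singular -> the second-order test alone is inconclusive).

Compute the Hessian H = grad^2 f:
  H = [[-3, 0], [0, 2]]
Verify stationarity: grad f(x*) = H x* + g = (0, 0).
Eigenvalues of H: -3, 2.
Eigenvalues have mixed signs, so H is indefinite -> x* is a saddle point.

saddle


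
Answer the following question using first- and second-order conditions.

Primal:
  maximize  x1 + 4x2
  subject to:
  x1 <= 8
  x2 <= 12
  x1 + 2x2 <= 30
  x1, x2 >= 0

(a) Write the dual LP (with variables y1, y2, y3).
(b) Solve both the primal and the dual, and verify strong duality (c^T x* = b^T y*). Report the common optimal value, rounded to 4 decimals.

The standard primal-dual pair for 'max c^T x s.t. A x <= b, x >= 0' is:
  Dual:  min b^T y  s.t.  A^T y >= c,  y >= 0.

So the dual LP is:
  minimize  8y1 + 12y2 + 30y3
  subject to:
    y1 + y3 >= 1
    y2 + 2y3 >= 4
    y1, y2, y3 >= 0

Solving the primal: x* = (6, 12).
  primal value c^T x* = 54.
Solving the dual: y* = (0, 2, 1).
  dual value b^T y* = 54.
Strong duality: c^T x* = b^T y*. Confirmed.

54


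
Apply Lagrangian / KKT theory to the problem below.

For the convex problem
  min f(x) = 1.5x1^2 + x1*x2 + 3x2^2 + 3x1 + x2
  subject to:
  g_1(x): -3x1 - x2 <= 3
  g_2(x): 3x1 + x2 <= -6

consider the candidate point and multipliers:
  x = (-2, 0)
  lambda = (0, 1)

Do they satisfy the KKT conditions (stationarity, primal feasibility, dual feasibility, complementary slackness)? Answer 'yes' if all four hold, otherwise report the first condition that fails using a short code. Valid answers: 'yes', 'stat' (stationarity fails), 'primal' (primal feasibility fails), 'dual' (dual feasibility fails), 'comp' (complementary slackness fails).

Gradient of f: grad f(x) = Q x + c = (-3, -1)
Constraint values g_i(x) = a_i^T x - b_i:
  g_1((-2, 0)) = 3
  g_2((-2, 0)) = 0
Stationarity residual: grad f(x) + sum_i lambda_i a_i = (0, 0)
  -> stationarity OK
Primal feasibility (all g_i <= 0): FAILS
Dual feasibility (all lambda_i >= 0): OK
Complementary slackness (lambda_i * g_i(x) = 0 for all i): OK

Verdict: the first failing condition is primal_feasibility -> primal.

primal


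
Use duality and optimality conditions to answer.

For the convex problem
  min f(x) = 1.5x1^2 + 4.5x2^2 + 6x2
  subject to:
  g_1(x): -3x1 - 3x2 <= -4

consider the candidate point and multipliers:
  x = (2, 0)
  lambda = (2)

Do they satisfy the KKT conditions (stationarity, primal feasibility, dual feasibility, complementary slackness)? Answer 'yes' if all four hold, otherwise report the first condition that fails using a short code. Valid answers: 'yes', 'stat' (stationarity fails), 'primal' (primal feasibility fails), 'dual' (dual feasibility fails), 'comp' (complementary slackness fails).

Gradient of f: grad f(x) = Q x + c = (6, 6)
Constraint values g_i(x) = a_i^T x - b_i:
  g_1((2, 0)) = -2
Stationarity residual: grad f(x) + sum_i lambda_i a_i = (0, 0)
  -> stationarity OK
Primal feasibility (all g_i <= 0): OK
Dual feasibility (all lambda_i >= 0): OK
Complementary slackness (lambda_i * g_i(x) = 0 for all i): FAILS

Verdict: the first failing condition is complementary_slackness -> comp.

comp


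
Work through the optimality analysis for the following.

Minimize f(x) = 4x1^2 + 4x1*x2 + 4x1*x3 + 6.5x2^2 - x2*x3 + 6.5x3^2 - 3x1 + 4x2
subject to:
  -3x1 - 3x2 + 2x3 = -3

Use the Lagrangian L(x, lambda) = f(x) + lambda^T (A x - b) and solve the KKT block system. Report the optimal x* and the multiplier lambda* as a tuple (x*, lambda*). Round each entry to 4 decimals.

Form the Lagrangian:
  L(x, lambda) = (1/2) x^T Q x + c^T x + lambda^T (A x - b)
Stationarity (grad_x L = 0): Q x + c + A^T lambda = 0.
Primal feasibility: A x = b.

This gives the KKT block system:
  [ Q   A^T ] [ x     ]   [-c ]
  [ A    0  ] [ lambda ] = [ b ]

Solving the linear system:
  x*      = (1.1905, -0.5399, -0.5241)
  lambda* = (0.7559)
  f(x*)   = -1.7315

x* = (1.1905, -0.5399, -0.5241), lambda* = (0.7559)


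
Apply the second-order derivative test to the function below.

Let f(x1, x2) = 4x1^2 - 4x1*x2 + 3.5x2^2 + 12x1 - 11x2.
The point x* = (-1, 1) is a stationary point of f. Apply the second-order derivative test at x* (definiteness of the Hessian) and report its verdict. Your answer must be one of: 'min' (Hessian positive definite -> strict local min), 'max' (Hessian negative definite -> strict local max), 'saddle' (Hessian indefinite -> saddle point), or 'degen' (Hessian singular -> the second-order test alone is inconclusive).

Compute the Hessian H = grad^2 f:
  H = [[8, -4], [-4, 7]]
Verify stationarity: grad f(x*) = H x* + g = (0, 0).
Eigenvalues of H: 3.4689, 11.5311.
Both eigenvalues > 0, so H is positive definite -> x* is a strict local min.

min


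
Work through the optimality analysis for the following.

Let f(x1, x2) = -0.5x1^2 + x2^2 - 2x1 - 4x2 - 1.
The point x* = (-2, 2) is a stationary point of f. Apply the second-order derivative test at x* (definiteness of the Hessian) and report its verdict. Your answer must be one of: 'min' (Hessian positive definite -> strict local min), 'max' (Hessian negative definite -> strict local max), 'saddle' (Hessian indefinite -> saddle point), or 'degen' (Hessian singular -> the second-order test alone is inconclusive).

Compute the Hessian H = grad^2 f:
  H = [[-1, 0], [0, 2]]
Verify stationarity: grad f(x*) = H x* + g = (0, 0).
Eigenvalues of H: -1, 2.
Eigenvalues have mixed signs, so H is indefinite -> x* is a saddle point.

saddle


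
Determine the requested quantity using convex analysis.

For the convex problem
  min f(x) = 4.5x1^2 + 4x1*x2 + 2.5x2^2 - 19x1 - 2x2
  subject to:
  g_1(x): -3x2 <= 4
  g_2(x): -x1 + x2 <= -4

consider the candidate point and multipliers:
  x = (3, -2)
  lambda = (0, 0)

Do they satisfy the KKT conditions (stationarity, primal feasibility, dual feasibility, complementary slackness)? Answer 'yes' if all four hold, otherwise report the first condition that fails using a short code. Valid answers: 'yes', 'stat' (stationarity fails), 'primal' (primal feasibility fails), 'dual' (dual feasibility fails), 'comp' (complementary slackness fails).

Gradient of f: grad f(x) = Q x + c = (0, 0)
Constraint values g_i(x) = a_i^T x - b_i:
  g_1((3, -2)) = 2
  g_2((3, -2)) = -1
Stationarity residual: grad f(x) + sum_i lambda_i a_i = (0, 0)
  -> stationarity OK
Primal feasibility (all g_i <= 0): FAILS
Dual feasibility (all lambda_i >= 0): OK
Complementary slackness (lambda_i * g_i(x) = 0 for all i): OK

Verdict: the first failing condition is primal_feasibility -> primal.

primal


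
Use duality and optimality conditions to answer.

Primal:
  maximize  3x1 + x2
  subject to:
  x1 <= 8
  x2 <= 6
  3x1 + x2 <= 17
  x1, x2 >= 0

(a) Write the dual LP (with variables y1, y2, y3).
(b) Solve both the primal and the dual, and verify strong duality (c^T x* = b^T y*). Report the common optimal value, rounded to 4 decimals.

The standard primal-dual pair for 'max c^T x s.t. A x <= b, x >= 0' is:
  Dual:  min b^T y  s.t.  A^T y >= c,  y >= 0.

So the dual LP is:
  minimize  8y1 + 6y2 + 17y3
  subject to:
    y1 + 3y3 >= 3
    y2 + y3 >= 1
    y1, y2, y3 >= 0

Solving the primal: x* = (5.6667, 0).
  primal value c^T x* = 17.
Solving the dual: y* = (0, 0, 1).
  dual value b^T y* = 17.
Strong duality: c^T x* = b^T y*. Confirmed.

17


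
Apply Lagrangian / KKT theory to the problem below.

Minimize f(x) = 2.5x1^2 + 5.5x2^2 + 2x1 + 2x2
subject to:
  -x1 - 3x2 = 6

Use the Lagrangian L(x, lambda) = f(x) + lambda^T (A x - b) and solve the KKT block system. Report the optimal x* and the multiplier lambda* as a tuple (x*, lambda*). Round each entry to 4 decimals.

Form the Lagrangian:
  L(x, lambda) = (1/2) x^T Q x + c^T x + lambda^T (A x - b)
Stationarity (grad_x L = 0): Q x + c + A^T lambda = 0.
Primal feasibility: A x = b.

This gives the KKT block system:
  [ Q   A^T ] [ x     ]   [-c ]
  [ A    0  ] [ lambda ] = [ b ]

Solving the linear system:
  x*      = (-1.3929, -1.5357)
  lambda* = (-4.9643)
  f(x*)   = 11.9643

x* = (-1.3929, -1.5357), lambda* = (-4.9643)


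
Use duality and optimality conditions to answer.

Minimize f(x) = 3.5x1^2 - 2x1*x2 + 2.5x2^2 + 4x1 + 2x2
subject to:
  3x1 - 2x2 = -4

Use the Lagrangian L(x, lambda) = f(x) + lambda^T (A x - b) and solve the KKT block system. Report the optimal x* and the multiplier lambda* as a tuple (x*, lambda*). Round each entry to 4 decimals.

Form the Lagrangian:
  L(x, lambda) = (1/2) x^T Q x + c^T x + lambda^T (A x - b)
Stationarity (grad_x L = 0): Q x + c + A^T lambda = 0.
Primal feasibility: A x = b.

This gives the KKT block system:
  [ Q   A^T ] [ x     ]   [-c ]
  [ A    0  ] [ lambda ] = [ b ]

Solving the linear system:
  x*      = (-1.4694, -0.2041)
  lambda* = (1.9592)
  f(x*)   = 0.7755

x* = (-1.4694, -0.2041), lambda* = (1.9592)


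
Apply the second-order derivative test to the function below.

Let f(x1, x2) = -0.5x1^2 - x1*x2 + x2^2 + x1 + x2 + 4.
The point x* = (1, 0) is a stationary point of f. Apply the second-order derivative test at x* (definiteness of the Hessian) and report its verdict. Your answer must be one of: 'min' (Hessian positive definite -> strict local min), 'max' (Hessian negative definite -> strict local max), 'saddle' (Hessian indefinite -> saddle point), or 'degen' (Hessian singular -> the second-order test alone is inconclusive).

Compute the Hessian H = grad^2 f:
  H = [[-1, -1], [-1, 2]]
Verify stationarity: grad f(x*) = H x* + g = (0, 0).
Eigenvalues of H: -1.3028, 2.3028.
Eigenvalues have mixed signs, so H is indefinite -> x* is a saddle point.

saddle


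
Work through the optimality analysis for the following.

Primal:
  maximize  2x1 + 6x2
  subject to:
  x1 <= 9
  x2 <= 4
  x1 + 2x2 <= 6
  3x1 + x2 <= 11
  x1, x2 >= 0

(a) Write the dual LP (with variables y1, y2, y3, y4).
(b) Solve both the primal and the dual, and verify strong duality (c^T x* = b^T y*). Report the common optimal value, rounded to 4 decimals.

The standard primal-dual pair for 'max c^T x s.t. A x <= b, x >= 0' is:
  Dual:  min b^T y  s.t.  A^T y >= c,  y >= 0.

So the dual LP is:
  minimize  9y1 + 4y2 + 6y3 + 11y4
  subject to:
    y1 + y3 + 3y4 >= 2
    y2 + 2y3 + y4 >= 6
    y1, y2, y3, y4 >= 0

Solving the primal: x* = (0, 3).
  primal value c^T x* = 18.
Solving the dual: y* = (0, 0, 3, 0).
  dual value b^T y* = 18.
Strong duality: c^T x* = b^T y*. Confirmed.

18


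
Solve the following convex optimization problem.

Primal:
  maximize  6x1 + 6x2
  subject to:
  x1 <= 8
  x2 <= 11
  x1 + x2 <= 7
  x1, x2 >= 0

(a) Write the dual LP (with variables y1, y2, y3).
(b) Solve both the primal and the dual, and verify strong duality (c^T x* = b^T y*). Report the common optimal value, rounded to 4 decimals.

The standard primal-dual pair for 'max c^T x s.t. A x <= b, x >= 0' is:
  Dual:  min b^T y  s.t.  A^T y >= c,  y >= 0.

So the dual LP is:
  minimize  8y1 + 11y2 + 7y3
  subject to:
    y1 + y3 >= 6
    y2 + y3 >= 6
    y1, y2, y3 >= 0

Solving the primal: x* = (7, 0).
  primal value c^T x* = 42.
Solving the dual: y* = (0, 0, 6).
  dual value b^T y* = 42.
Strong duality: c^T x* = b^T y*. Confirmed.

42


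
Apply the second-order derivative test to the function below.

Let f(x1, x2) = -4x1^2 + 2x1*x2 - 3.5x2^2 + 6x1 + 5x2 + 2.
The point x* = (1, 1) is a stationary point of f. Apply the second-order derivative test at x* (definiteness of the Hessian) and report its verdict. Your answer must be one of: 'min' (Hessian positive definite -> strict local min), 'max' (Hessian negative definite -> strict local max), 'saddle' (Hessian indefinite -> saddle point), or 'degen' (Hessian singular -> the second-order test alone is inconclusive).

Compute the Hessian H = grad^2 f:
  H = [[-8, 2], [2, -7]]
Verify stationarity: grad f(x*) = H x* + g = (0, 0).
Eigenvalues of H: -9.5616, -5.4384.
Both eigenvalues < 0, so H is negative definite -> x* is a strict local max.

max


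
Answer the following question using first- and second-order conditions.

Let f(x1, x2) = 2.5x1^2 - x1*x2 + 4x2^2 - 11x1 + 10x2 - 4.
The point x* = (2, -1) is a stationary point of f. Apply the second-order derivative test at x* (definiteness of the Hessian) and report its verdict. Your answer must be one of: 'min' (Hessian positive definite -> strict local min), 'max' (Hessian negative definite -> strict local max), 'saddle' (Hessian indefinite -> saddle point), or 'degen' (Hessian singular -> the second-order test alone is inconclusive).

Compute the Hessian H = grad^2 f:
  H = [[5, -1], [-1, 8]]
Verify stationarity: grad f(x*) = H x* + g = (0, 0).
Eigenvalues of H: 4.6972, 8.3028.
Both eigenvalues > 0, so H is positive definite -> x* is a strict local min.

min


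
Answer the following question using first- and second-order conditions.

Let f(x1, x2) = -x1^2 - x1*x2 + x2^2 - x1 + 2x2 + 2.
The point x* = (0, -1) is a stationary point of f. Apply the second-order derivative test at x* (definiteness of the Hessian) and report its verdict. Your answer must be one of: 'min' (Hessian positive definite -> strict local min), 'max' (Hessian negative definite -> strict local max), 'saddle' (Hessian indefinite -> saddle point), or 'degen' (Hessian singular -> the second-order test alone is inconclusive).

Compute the Hessian H = grad^2 f:
  H = [[-2, -1], [-1, 2]]
Verify stationarity: grad f(x*) = H x* + g = (0, 0).
Eigenvalues of H: -2.2361, 2.2361.
Eigenvalues have mixed signs, so H is indefinite -> x* is a saddle point.

saddle


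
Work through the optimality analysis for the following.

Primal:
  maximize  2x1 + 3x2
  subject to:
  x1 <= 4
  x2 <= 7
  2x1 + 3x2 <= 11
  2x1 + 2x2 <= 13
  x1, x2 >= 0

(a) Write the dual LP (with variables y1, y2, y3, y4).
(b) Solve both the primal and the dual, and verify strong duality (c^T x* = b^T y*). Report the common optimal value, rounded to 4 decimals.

The standard primal-dual pair for 'max c^T x s.t. A x <= b, x >= 0' is:
  Dual:  min b^T y  s.t.  A^T y >= c,  y >= 0.

So the dual LP is:
  minimize  4y1 + 7y2 + 11y3 + 13y4
  subject to:
    y1 + 2y3 + 2y4 >= 2
    y2 + 3y3 + 2y4 >= 3
    y1, y2, y3, y4 >= 0

Solving the primal: x* = (4, 1).
  primal value c^T x* = 11.
Solving the dual: y* = (0, 0, 1, 0).
  dual value b^T y* = 11.
Strong duality: c^T x* = b^T y*. Confirmed.

11
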